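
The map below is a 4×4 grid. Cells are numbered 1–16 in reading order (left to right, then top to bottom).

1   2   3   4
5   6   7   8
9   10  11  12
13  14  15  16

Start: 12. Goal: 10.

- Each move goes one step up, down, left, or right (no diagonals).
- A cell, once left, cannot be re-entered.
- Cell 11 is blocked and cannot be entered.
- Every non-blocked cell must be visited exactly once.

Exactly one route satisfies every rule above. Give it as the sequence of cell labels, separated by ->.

Need to visit all 15 open cells exactly once, starting at 12 and ending at 10.
Cell 1 has only two open neighbours (5 and 2), so the path must pass straight through it: one of those is the cell it's entered from and the other is where it exits.
Route from 12: down 1 to 16, left 3 to 13, up 3 to 1, right 3 to 4, down 1 to 8, left 2 to 6, down 1 to 10 — 14 moves in all.
Check: all 15 open cells covered.

12 -> 16 -> 15 -> 14 -> 13 -> 9 -> 5 -> 1 -> 2 -> 3 -> 4 -> 8 -> 7 -> 6 -> 10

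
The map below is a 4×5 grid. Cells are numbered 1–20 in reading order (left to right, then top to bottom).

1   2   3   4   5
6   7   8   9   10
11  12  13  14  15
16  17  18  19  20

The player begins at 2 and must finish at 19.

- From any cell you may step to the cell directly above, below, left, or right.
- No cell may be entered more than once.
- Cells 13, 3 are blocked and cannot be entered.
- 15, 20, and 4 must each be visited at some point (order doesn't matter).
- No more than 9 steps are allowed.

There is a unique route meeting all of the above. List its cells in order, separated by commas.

2, 7, 8, 9, 4, 5, 10, 15, 20, 19

The 9-move cap with required stops at 15, 20, 4 leaves no slack for detours.
Route from 2: down 1 to 7, right 2 to 9, up 1 to 4, right 1 to 5, down 3 to 20, left 1 to 19 — 9 moves in all.
Check: all required cells visited; 9 ≤ 9 moves.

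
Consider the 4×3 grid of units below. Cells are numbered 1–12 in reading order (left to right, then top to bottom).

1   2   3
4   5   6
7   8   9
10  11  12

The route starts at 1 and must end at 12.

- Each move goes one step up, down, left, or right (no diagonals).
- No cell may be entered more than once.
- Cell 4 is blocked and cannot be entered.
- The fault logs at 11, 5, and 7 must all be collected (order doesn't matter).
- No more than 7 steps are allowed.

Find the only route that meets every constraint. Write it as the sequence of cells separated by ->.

The budget equals the shortest possible length, so every move has to be on a shortest route through the required cells.
Route from 1: right to 2, 2× down (reaching 8), left to 7, down to 10, 2× right (reaching 12) — 7 moves in all.
Check: all required cells visited; 7 ≤ 7 moves.

1 -> 2 -> 5 -> 8 -> 7 -> 10 -> 11 -> 12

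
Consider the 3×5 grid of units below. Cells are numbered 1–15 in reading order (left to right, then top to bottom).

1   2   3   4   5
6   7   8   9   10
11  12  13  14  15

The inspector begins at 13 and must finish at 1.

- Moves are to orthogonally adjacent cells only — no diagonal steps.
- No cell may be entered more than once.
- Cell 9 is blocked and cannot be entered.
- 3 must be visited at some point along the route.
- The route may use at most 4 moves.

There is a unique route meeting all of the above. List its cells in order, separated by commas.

The 4-move cap with required stops at 3 leaves no slack for detours.
Route from 13: up 2 to 3, left 2 to 1 — 4 moves in all.
Check: all required cells visited; 4 ≤ 4 moves.

13, 8, 3, 2, 1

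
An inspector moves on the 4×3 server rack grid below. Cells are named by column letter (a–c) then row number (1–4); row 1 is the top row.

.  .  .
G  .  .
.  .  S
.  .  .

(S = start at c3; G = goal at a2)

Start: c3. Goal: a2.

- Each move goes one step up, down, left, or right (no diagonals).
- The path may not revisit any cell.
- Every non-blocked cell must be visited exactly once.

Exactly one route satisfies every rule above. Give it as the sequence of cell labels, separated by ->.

c3 -> c4 -> b4 -> a4 -> a3 -> b3 -> b2 -> c2 -> c1 -> b1 -> a1 -> a2

Need to visit all 12 open cells exactly once, starting at c3 and ending at a2.
Route from c3: down 1 to c4, left 2 to a4, up 1 to a3, right 1 to b3, up 1 to b2, right 1 to c2, up 1 to c1, left 2 to a1, down 1 to a2 — 11 moves in all.
Check: all 12 open cells covered.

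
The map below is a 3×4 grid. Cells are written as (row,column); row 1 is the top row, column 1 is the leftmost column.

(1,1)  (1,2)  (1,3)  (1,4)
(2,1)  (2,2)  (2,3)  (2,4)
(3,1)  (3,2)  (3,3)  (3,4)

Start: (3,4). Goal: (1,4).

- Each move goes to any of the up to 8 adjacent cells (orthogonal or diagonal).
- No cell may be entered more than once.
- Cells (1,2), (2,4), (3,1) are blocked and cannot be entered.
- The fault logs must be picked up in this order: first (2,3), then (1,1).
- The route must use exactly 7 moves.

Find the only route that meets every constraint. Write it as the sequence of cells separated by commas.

The waypoints must appear in the order (2,3), (1,1), with no cell reused.
Route from (3,4): up-left 1 to (2,3), down-left 1 to (3,2), up-left 1 to (2,1), up 1 to (1,1), down-right 1 to (2,2), up-right 1 to (1,3), right 1 to (1,4) — 7 moves in all.
Check: order respected ((2,3) at step 1, (1,1) at step 4); 7 moves as required.

(3,4), (2,3), (3,2), (2,1), (1,1), (2,2), (1,3), (1,4)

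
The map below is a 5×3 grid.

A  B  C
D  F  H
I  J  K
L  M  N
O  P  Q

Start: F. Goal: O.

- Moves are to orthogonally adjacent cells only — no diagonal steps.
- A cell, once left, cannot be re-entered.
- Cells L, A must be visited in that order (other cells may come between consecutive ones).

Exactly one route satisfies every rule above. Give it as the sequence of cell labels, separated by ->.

The waypoints must appear in the order L, A, with no cell reused.
Route from F: down 2 to M, left 1 to L, up 3 to A, right 2 to C, down 4 to Q, left 2 to O — 14 moves in all.
Check: order respected (L at step 3, A at step 6).

F -> J -> M -> L -> I -> D -> A -> B -> C -> H -> K -> N -> Q -> P -> O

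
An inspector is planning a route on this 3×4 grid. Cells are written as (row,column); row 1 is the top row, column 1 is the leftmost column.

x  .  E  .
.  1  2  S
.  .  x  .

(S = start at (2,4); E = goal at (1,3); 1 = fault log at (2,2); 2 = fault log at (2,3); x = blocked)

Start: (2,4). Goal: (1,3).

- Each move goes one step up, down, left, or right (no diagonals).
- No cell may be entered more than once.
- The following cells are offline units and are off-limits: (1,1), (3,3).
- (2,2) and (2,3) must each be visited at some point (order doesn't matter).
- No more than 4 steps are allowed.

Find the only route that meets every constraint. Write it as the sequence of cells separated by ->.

(2,4) -> (2,3) -> (2,2) -> (1,2) -> (1,3)

Any route must reach (2,2) and (2,3) and still end at (1,3) within 4 moves, so the order of the required stops is forced.
Route from (2,4): left 2 to (2,2), up 1 to (1,2), right 1 to (1,3) — 4 moves in all.
Check: all required cells visited; 4 ≤ 4 moves.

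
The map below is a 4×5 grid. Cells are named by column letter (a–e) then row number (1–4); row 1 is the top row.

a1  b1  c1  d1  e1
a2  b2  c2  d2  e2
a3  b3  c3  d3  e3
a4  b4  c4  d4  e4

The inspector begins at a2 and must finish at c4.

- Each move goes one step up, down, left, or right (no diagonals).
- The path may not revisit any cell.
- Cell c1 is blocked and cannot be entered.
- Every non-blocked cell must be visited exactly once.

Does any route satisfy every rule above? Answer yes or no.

yes

One route that works: a2 → a1 → b1 → b2 → c2 → d2 → d1 → e1 → e2 → e3 → e4 → d4 → d3 → c3 → b3 → a3 → a4 → b4 → c4.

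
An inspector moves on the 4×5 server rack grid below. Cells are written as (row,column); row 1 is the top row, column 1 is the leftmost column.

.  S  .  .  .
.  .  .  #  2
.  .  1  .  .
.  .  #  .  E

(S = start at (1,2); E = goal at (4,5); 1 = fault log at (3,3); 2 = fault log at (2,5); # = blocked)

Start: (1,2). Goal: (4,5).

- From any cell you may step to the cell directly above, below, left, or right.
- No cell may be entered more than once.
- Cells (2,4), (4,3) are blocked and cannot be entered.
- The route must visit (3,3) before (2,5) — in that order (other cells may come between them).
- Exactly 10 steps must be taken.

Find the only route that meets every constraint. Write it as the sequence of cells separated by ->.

The waypoints must appear in the order (3,3), (2,5), with no cell reused.
Route from (1,2): down 2 to (3,2), right 1 to (3,3), up 2 to (1,3), right 2 to (1,5), down 3 to (4,5) — 10 moves in all.
Check: order respected (1 at step 3, 2 at step 8); 10 moves as required.

(1,2) -> (2,2) -> (3,2) -> (3,3) -> (2,3) -> (1,3) -> (1,4) -> (1,5) -> (2,5) -> (3,5) -> (4,5)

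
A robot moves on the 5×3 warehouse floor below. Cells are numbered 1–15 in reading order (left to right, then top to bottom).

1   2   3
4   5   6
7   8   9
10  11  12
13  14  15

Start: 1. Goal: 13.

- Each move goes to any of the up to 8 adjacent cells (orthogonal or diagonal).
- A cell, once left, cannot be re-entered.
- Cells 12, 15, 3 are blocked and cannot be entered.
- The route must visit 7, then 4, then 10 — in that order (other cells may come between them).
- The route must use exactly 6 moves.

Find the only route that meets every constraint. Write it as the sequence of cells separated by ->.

The waypoints must appear in the order 7, 4, 10, with no cell reused.
Route from 1: down-right 1 to 5, down-left 1 to 7, up 1 to 4, down-right 1 to 8, down-left 1 to 10, down 1 to 13 — 6 moves in all.
Check: order respected (7 at step 2, 4 at step 3, 10 at step 5); 6 moves as required.

1 -> 5 -> 7 -> 4 -> 8 -> 10 -> 13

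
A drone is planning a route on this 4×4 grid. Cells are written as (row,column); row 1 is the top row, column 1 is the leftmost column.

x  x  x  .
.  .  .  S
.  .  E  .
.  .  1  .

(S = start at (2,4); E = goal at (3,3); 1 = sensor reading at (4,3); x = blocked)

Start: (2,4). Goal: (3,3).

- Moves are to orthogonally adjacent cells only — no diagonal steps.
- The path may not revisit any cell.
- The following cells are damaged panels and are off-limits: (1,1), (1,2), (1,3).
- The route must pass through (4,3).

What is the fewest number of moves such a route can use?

Any route passes through (4,3) somewhere between (2,4) and (3,3). Summing Manhattan distances along the two legs ((2,4) → (4,3) → (3,3)) gives a lower bound of 3 + 1 = 4 moves.
A route of 4 moves achieves this: (2,4) → (3,4) → (4,4) → (4,3) → (3,3).
Since 4 matches the lower bound, it is optimal.

4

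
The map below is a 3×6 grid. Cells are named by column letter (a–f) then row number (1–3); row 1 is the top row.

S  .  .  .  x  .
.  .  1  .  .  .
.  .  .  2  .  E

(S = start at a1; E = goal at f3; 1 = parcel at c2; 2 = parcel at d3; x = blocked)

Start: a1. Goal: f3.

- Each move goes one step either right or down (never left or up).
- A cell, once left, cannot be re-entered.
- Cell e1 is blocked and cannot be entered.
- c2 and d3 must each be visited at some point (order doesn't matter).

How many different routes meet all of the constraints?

A right/down-only route from a1 to f3 makes exactly 2 down-moves and 5 right-moves in some order.
With no other constraints that would be C(7,2) = 21 routes.
A monotone route can only reach the required cells in the order c2, d3, so split there and multiply the segment counts (each segment already excludes blocked cells): a1→c2: 3; c2→d3: 2; d3→f3: 1; product = 6.
That gives 6 routes.

6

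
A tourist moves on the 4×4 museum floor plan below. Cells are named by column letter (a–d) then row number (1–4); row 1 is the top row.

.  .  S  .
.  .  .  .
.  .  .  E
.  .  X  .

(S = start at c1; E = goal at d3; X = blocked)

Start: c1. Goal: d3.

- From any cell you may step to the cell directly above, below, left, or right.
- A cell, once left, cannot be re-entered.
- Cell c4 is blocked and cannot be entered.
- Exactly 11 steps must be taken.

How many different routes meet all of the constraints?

Need simple routes of exactly 11 moves from c1 to d3 (Manhattan distance 3, so 4 moves are spent on a detour and 4 undoing it).
Enumerating: c1 c2 b2 b1 a1 a2 a3 a4 b4 b3 c3 d3 | c1 b1 b2 a2 a3 a4 b4 b3 c3 c2 d2 d3 | c1 b1 a1 a2 a3 a4 b4 b3 b2 c2 c3 d3 | c1 b1 a1 a2 a3 a4 b4 b3 b2 c2 d2 d3 | c1 b1 a1 a2 a3 a4 b4 b3 c3 c2 d2 d3 | c1 d1 d2 c2 b2 b1 a1 a2 a3 b3 c3 d3 | c1 d1 d2 c2 b2 a2 a3 a4 b4 b3 c3 d3.
That gives 7 routes.

7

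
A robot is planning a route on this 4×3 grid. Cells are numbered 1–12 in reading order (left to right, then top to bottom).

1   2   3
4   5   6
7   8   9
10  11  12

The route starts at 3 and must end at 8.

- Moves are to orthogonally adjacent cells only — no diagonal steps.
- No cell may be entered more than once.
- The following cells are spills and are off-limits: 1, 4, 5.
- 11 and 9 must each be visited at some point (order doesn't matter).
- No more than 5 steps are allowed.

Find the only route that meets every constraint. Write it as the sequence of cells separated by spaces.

Any route must reach 11 and 9 and still end at 8 within 5 moves, so the order of the required stops is forced.
Route from 3: down 3 to 12, left 1 to 11, up 1 to 8 — 5 moves in all.
Check: all required cells visited; 5 ≤ 5 moves.

3 6 9 12 11 8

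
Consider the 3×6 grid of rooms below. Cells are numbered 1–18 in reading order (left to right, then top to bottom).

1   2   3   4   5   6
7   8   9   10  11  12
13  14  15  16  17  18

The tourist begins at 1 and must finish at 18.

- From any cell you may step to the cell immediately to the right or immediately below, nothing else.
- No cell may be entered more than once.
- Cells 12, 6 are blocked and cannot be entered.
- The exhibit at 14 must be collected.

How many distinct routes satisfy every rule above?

A right/down-only route from 1 to 18 makes exactly 2 down-moves and 5 right-moves in some order.
With no other constraints that would be C(7,2) = 21 routes.
Split at 14 and multiply the segment counts (each segment already excludes blocked cells): 1→14: 3; 14→18: 1; product = 3.
That gives 3 routes.

3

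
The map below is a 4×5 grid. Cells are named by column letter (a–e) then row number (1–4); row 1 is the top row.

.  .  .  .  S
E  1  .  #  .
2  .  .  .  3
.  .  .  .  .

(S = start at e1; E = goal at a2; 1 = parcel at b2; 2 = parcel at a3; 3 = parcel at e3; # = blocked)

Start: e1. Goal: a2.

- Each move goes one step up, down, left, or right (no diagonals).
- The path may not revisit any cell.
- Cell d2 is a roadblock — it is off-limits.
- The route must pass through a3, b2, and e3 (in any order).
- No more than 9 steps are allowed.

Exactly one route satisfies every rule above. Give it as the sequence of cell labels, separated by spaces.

Any route must reach a3, b2, and e3 and still end at a2 within 9 moves, so the order of the required stops is forced.
Route from e1: 2× down (reaching e3), 2× left (reaching c3), up to c2, left to b2, down to b3, left to a3, up to a2 — 9 moves in all.
Check: all required cells visited; 9 ≤ 9 moves.

e1 e2 e3 d3 c3 c2 b2 b3 a3 a2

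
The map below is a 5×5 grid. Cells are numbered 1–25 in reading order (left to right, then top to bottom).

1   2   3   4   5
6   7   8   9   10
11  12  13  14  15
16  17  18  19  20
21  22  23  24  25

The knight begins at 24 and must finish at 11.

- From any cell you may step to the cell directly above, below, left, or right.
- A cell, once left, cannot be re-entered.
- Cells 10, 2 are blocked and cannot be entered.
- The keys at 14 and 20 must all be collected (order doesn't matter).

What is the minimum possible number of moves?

7

Any route passes through 14 and 20 in some order between 24 and 11. Summing Manhattan distances along each leg and taking the cheapest ordering (24 → 20 → 14 → 11) gives a lower bound of 2 + 2 + 3 = 7 moves.
A route of 7 moves achieves this: 24 → 19 → 20 → 15 → 14 → 13 → 12 → 11.
Since 7 matches the lower bound, it is optimal.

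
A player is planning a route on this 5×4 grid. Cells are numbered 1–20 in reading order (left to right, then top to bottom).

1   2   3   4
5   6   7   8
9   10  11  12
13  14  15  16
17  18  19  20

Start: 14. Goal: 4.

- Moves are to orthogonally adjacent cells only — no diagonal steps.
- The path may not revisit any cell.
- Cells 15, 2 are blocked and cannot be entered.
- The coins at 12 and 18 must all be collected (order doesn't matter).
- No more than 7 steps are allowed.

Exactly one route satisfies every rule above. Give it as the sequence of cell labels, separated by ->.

The budget equals the shortest possible length, so every move has to be on a shortest route through the required cells.
Route from 14: down 1 to 18, right 2 to 20, up 4 to 4 — 7 moves in all.
Check: all required cells visited; 7 ≤ 7 moves.

14 -> 18 -> 19 -> 20 -> 16 -> 12 -> 8 -> 4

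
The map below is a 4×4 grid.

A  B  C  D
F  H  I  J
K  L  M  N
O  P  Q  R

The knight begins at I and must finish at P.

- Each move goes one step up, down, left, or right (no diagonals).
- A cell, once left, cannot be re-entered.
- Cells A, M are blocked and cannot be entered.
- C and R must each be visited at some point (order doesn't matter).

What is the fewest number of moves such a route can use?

Any route passes through C and R in some order between I and P. Summing Manhattan distances along each leg and taking the cheapest ordering (I → C → R → P) gives a lower bound of 1 + 4 + 2 = 7 moves.
A route of 7 moves achieves this: I → C → D → J → N → R → Q → P.
Since 7 matches the lower bound, it is optimal.

7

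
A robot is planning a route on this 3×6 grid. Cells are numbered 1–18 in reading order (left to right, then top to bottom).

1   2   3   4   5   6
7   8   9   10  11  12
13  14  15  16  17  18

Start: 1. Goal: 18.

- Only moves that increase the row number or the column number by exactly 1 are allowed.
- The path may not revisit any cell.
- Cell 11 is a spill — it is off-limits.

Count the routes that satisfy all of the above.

A right/down-only route from 1 to 18 makes exactly 2 down-moves and 5 right-moves in some order.
With no other constraints that would be C(7,2) = 21 routes.
Subtract routes through each blocked cell (inclusion–exclusion for overlaps): − through 11: 10 → 11.
That gives 11 routes.

11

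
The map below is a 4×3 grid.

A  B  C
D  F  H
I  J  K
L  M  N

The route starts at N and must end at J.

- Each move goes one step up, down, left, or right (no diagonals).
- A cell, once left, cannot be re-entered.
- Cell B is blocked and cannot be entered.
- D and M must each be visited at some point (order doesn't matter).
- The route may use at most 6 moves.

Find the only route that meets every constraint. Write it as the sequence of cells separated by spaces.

N M L I D F J

The 6-move cap with required stops at D, M leaves no slack for detours.
Route from N: 2× left (reaching L), 2× up (reaching D), right to F, down to J — 6 moves in all.
Check: all required cells visited; 6 ≤ 6 moves.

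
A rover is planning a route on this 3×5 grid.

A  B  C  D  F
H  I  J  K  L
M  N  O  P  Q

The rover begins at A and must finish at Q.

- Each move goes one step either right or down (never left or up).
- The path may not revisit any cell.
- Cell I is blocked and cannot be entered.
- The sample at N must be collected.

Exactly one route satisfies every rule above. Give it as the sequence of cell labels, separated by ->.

Moves only go right or down, so the column and row indices never decrease.
Route from A: down 2 to M, right 4 to Q — 6 moves in all.
Check: all required cells visited.

A -> H -> M -> N -> O -> P -> Q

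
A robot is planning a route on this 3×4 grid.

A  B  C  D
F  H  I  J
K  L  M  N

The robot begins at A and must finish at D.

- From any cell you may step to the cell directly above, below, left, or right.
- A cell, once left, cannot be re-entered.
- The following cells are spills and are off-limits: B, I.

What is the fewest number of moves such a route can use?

The Manhattan distance from A to D is |1−1| + |1−4| = 3, so at least 3 moves are needed.
That bound ignores the blocked cells. Measuring each leg by the fewest moves that actually steer around them (A→D: 7) raises the lower bound to 7.
A route of 7 moves exists: A → F → K → L → M → N → J → D.
Since 7 matches that lower bound, it is optimal.

7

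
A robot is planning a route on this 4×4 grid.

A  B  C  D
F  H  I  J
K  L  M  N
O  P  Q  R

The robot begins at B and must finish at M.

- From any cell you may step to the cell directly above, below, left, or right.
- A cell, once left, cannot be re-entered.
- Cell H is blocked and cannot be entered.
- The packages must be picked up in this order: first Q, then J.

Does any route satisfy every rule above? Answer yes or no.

One route that works: B → A → F → K → O → P → Q → R → N → J → I → M.

yes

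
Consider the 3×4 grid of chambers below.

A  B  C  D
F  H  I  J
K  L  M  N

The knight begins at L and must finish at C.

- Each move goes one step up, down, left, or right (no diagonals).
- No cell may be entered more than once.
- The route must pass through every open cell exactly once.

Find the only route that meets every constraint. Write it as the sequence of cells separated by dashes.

Need to visit all 12 open cells exactly once, starting at L and ending at C.
Cell K has only two open neighbours (F and L), so the path must pass straight through it: one of those is the cell it's entered from and the other is where it exits.
Route from L: left 1 to K, up 2 to A, right 1 to B, down 1 to H, right 1 to I, down 1 to M, right 1 to N, up 2 to D, left 1 to C — 11 moves in all.
Check: all 12 open cells covered.

L - K - F - A - B - H - I - M - N - J - D - C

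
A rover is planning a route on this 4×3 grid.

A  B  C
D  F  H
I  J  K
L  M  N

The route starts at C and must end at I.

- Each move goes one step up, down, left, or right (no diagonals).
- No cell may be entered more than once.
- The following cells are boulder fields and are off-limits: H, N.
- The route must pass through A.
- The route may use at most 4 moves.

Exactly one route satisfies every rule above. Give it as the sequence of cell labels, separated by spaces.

The budget equals the shortest possible length, so every move has to be on a shortest route through the required cells.
Route from C: 2× left (reaching A), 2× down (reaching I) — 4 moves in all.
Check: all required cells visited; 4 ≤ 4 moves.

C B A D I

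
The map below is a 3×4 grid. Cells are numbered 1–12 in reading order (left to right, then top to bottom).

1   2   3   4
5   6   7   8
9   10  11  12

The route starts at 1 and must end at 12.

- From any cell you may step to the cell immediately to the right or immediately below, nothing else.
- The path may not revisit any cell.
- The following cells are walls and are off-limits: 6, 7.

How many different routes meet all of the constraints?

2

A right/down-only route from 1 to 12 makes exactly 2 down-moves and 3 right-moves in some order.
With no other constraints that would be C(5,2) = 10 routes.
Subtract routes through each blocked cell (inclusion–exclusion for overlaps): − through 6: 6 − through 7: 6 + through 6&7: 4 → 2.
That gives 2 routes.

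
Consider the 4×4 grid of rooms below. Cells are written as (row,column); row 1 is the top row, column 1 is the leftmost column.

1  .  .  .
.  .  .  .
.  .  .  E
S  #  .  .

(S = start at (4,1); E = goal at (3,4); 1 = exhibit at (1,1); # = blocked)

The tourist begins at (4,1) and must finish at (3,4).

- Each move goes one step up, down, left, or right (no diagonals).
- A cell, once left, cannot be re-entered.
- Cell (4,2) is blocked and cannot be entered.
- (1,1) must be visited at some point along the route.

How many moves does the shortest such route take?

Any route passes through (1,1) somewhere between (4,1) and (3,4). Summing Manhattan distances along the two legs ((4,1) → (1,1) → (3,4)) gives a lower bound of 3 + 5 = 8 moves.
A route of 8 moves achieves this: (4,1) → (3,1) → (2,1) → (1,1) → (1,2) → (2,2) → (3,2) → (3,3) → (3,4).
Since 8 matches the lower bound, it is optimal.

8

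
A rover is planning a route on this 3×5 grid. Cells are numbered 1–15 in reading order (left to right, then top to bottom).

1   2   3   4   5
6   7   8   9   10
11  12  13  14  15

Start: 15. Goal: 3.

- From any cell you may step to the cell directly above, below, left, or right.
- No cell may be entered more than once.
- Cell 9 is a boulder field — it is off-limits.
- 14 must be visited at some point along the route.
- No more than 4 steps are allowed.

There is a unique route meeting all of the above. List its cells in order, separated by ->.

15 -> 14 -> 13 -> 8 -> 3

The budget equals the shortest possible length, so every move has to be on a shortest route through the required cells.
Route from 15: left 2 to 13, up 2 to 3 — 4 moves in all.
Check: all required cells visited; 4 ≤ 4 moves.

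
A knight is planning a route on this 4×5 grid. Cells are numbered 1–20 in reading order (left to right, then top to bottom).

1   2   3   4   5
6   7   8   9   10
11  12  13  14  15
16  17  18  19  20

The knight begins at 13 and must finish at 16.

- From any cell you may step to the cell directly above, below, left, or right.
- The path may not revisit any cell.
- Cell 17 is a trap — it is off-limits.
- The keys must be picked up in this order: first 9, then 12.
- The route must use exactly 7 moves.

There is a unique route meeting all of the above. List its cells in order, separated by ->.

13 -> 14 -> 9 -> 8 -> 7 -> 12 -> 11 -> 16

The waypoints must appear in the order 9, 12, with no cell reused.
Route from 13: right 1 to 14, up 1 to 9, left 2 to 7, down 1 to 12, left 1 to 11, down 1 to 16 — 7 moves in all.
Check: order respected (9 at step 2, 12 at step 5); 7 moves as required.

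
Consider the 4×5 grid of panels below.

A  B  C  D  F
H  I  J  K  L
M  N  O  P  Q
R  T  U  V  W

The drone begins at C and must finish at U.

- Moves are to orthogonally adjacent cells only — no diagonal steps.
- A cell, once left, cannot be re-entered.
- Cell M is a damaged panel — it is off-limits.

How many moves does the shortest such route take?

3

The Manhattan distance from C to U is |1−4| + |3−3| = 3, so at least 3 moves are needed.
A route of 3 moves achieves this: C → J → O → U.
Since 3 matches the lower bound, it is optimal.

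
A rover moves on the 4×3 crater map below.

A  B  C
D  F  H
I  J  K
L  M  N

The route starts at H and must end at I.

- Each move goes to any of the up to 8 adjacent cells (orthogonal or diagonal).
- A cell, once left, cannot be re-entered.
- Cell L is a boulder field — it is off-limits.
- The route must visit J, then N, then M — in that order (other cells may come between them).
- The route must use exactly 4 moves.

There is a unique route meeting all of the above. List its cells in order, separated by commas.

H, J, N, M, I

The waypoints must appear in the order J, N, M, with no cell reused.
Route from H: down-left 1 to J, down-right 1 to N, left 1 to M, up-left 1 to I — 4 moves in all.
Check: order respected (J at step 1, N at step 2, M at step 3); 4 moves as required.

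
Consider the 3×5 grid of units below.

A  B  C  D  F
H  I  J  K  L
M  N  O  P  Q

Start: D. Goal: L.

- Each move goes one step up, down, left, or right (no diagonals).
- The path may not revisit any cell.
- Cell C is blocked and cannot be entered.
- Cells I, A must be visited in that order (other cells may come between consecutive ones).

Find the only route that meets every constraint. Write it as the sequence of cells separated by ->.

The waypoints must appear in the order I, A, with no cell reused.
Route from D: down 1 to K, left 2 to I, up 1 to B, left 1 to A, down 2 to M, right 4 to Q, up 1 to L — 12 moves in all.
Check: order respected (I at step 3, A at step 5).

D -> K -> J -> I -> B -> A -> H -> M -> N -> O -> P -> Q -> L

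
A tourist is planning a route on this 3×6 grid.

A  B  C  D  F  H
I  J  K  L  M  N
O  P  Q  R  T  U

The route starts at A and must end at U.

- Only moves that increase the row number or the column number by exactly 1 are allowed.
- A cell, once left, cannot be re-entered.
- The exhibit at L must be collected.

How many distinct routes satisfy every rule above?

A right/down-only route from A to U makes exactly 2 down-moves and 5 right-moves in some order.
With no other constraints that would be C(7,2) = 21 routes.
Split at L and multiply the segment counts: A→L: 4; L→U: 3; product = 12.
That gives 12 routes.

12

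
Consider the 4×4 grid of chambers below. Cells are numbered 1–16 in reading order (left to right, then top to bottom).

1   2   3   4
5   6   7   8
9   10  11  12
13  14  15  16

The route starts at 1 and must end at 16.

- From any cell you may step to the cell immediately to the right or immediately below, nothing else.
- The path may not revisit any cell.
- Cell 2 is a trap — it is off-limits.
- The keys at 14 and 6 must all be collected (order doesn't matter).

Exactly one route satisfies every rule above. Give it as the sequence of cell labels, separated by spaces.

Moves only go right or down, so the column and row indices never decrease.
Route from 1: down to 5, right to 6, 2× down (reaching 14), 2× right (reaching 16) — 6 moves in all.
Check: all required cells visited.

1 5 6 10 14 15 16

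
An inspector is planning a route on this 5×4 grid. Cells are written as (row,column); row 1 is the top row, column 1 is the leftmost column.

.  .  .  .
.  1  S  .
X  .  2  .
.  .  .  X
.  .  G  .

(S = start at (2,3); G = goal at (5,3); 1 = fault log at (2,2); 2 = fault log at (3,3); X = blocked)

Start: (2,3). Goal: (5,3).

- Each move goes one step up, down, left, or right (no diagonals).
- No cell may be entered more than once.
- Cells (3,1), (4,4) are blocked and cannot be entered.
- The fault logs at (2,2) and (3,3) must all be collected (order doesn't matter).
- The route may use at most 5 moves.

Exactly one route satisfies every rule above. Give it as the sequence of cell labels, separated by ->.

(2,3) -> (2,2) -> (3,2) -> (3,3) -> (4,3) -> (5,3)

The 5-move cap with required stops at (2,2), (3,3) leaves no slack for detours.
Route from (2,3): left 1 to (2,2), down 1 to (3,2), right 1 to (3,3), down 2 to (5,3) — 5 moves in all.
Check: all required cells visited; 5 ≤ 5 moves.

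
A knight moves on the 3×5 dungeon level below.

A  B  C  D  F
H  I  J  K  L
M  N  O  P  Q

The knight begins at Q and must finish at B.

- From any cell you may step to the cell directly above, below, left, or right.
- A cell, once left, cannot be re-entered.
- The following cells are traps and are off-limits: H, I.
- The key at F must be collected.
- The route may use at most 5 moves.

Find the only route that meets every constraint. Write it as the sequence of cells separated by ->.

Q -> L -> F -> D -> C -> B

Any route must reach F and still end at B within 5 moves, so the order of the required stops is forced.
Route from Q: 2× up (reaching F), 3× left (reaching B) — 5 moves in all.
Check: all required cells visited; 5 ≤ 5 moves.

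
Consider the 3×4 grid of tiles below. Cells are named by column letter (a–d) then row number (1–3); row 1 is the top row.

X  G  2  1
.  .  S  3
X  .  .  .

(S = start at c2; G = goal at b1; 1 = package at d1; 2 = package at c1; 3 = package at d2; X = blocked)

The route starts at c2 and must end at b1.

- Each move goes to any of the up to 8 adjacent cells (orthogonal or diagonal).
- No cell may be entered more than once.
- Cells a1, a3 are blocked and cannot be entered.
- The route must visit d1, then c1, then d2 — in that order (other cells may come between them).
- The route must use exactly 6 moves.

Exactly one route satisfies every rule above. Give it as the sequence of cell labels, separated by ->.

c2 -> d1 -> c1 -> d2 -> c3 -> b2 -> b1

The waypoints must appear in the order d1, c1, d2, with no cell reused.
Route from c2: up-right to d1, left to c1, down-right to d2, down-left to c3, up-left to b2, up to b1 — 6 moves in all.
Check: order respected (1 at step 1, 2 at step 2, 3 at step 3); 6 moves as required.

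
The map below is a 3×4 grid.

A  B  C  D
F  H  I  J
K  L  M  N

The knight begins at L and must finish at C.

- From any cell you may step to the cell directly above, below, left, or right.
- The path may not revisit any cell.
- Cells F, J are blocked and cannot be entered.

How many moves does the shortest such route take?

The Manhattan distance from L to C is |3−1| + |2−3| = 3, so at least 3 moves are needed.
A route of 3 moves achieves this: L → H → B → C.
Since 3 matches the lower bound, it is optimal.

3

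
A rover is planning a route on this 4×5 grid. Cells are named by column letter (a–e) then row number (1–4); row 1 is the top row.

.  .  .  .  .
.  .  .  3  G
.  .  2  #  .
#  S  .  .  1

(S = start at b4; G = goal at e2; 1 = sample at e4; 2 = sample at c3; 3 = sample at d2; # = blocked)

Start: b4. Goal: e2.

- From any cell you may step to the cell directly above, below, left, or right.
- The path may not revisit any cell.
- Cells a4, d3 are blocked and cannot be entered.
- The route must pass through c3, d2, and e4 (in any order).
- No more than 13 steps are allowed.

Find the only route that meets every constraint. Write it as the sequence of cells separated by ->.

The budget equals the shortest possible length, so every move has to be on a shortest route through the required cells.
Route from b4: up 3 to b1, right 2 to d1, down 1 to d2, left 1 to c2, down 2 to c4, right 2 to e4, up 2 to e2 — 13 moves in all.
Check: all required cells visited; 13 ≤ 13 moves.

b4 -> b3 -> b2 -> b1 -> c1 -> d1 -> d2 -> c2 -> c3 -> c4 -> d4 -> e4 -> e3 -> e2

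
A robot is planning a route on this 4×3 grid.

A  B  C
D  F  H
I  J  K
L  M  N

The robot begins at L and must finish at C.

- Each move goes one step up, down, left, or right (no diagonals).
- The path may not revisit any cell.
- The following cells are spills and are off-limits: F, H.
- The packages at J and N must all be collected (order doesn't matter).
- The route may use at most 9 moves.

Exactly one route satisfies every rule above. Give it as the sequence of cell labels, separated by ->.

L -> M -> N -> K -> J -> I -> D -> A -> B -> C

The budget equals the shortest possible length, so every move has to be on a shortest route through the required cells.
Route from L: right 2 to N, up 1 to K, left 2 to I, up 2 to A, right 2 to C — 9 moves in all.
Check: all required cells visited; 9 ≤ 9 moves.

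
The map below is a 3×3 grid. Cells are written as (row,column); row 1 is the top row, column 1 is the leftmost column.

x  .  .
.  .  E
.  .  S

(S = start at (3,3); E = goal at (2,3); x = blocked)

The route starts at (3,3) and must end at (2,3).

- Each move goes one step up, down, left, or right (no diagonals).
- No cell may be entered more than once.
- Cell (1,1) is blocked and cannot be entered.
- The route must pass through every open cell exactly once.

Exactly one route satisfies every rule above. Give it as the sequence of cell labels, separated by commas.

Need to visit all 8 open cells exactly once, starting at (3,3) and ending at (2,3).
Cell (1,3) has only two open neighbours ((2,3) and (1,2)), so the path must pass straight through it: one of those is the cell it's entered from and the other is where it exits.
Route from (3,3): left 2 to (3,1), up 1 to (2,1), right 1 to (2,2), up 1 to (1,2), right 1 to (1,3), down 1 to (2,3) — 7 moves in all.
Check: all 8 open cells covered.

(3,3), (3,2), (3,1), (2,1), (2,2), (1,2), (1,3), (2,3)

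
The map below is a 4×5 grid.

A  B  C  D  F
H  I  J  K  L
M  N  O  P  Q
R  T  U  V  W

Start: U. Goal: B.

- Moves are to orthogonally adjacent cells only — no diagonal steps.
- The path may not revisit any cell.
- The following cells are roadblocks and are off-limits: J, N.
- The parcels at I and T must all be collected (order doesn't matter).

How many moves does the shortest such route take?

6

Any route passes through I and T in some order between U and B. Summing Manhattan distances along each leg and taking the cheapest ordering (U → T → I → B) gives a lower bound of 1 + 2 + 1 = 4 moves.
That bound ignores the blocked cells. Measuring each leg by the fewest moves that actually steer around them (U→T: 1; T→I: 4; I→B: 1) raises the lower bound to 6.
A route of 6 moves exists: U → T → R → M → H → I → B.
Since 6 matches that lower bound, it is optimal.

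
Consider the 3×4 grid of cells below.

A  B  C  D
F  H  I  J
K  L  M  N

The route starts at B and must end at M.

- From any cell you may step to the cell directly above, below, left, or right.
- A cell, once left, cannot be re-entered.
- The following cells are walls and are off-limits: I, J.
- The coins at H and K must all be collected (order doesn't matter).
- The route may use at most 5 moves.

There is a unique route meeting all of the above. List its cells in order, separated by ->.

The budget equals the shortest possible length, so every move has to be on a shortest route through the required cells.
Route from B: down to H, left to F, down to K, 2× right (reaching M) — 5 moves in all.
Check: all required cells visited; 5 ≤ 5 moves.

B -> H -> F -> K -> L -> M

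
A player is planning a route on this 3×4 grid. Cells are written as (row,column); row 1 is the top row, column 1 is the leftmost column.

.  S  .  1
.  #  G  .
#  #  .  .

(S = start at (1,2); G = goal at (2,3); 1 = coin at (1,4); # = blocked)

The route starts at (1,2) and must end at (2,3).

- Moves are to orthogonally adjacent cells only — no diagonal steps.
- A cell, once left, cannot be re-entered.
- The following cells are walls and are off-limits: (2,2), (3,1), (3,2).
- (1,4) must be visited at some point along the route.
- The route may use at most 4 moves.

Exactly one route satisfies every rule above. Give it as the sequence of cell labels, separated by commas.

The 4-move cap with required stops at (1,4) leaves no slack for detours.
Route from (1,2): 2× right (reaching (1,4)), down to (2,4), left to (2,3) — 4 moves in all.
Check: all required cells visited; 4 ≤ 4 moves.

(1,2), (1,3), (1,4), (2,4), (2,3)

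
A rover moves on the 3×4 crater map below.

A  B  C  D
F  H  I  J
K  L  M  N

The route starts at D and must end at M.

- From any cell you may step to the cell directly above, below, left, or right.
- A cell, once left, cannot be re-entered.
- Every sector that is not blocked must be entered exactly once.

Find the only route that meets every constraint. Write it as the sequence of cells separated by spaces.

Need to visit all 12 open cells exactly once, starting at D and ending at M.
Cell N has only two open neighbours (J and M), so the path must pass straight through it: one of those is the cell it's entered from and the other is where it exits.
Route from D: left 3 to A, down 2 to K, right 1 to L, up 1 to H, right 2 to J, down 1 to N, left 1 to M — 11 moves in all.
Check: all 12 open cells covered.

D C B A F K L H I J N M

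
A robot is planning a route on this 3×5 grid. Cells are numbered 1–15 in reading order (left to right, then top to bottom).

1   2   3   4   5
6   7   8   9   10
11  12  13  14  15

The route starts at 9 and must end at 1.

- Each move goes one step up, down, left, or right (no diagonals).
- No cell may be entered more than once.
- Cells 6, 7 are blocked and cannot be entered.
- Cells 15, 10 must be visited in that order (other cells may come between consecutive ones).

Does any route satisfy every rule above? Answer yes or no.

yes

One route that works: 9 → 14 → 15 → 10 → 5 → 4 → 3 → 2 → 1.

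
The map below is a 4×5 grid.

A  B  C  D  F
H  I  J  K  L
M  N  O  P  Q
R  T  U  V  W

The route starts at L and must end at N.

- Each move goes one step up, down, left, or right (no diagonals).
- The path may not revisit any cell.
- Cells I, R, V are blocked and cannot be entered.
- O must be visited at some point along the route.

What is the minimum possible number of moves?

Any route passes through O somewhere between L and N. Summing Manhattan distances along the two legs (L → O → N) gives a lower bound of 3 + 1 = 4 moves.
A route of 4 moves achieves this: L → Q → P → O → N.
Since 4 matches the lower bound, it is optimal.

4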